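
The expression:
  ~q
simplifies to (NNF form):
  ~q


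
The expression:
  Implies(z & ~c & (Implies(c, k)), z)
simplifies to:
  True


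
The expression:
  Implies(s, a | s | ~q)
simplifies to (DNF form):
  True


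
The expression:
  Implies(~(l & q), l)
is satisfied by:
  {l: True}


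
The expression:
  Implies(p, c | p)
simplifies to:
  True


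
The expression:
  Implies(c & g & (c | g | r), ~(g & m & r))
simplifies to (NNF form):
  ~c | ~g | ~m | ~r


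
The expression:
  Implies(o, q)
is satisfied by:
  {q: True, o: False}
  {o: False, q: False}
  {o: True, q: True}


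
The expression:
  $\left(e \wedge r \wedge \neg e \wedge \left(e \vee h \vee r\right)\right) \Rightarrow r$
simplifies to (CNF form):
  $\text{True}$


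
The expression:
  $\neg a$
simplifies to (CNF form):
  $\neg a$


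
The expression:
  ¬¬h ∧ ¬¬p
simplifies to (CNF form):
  h ∧ p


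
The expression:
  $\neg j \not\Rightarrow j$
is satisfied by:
  {j: False}


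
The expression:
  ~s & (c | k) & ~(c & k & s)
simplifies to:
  ~s & (c | k)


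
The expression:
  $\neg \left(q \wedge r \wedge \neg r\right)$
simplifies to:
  $\text{True}$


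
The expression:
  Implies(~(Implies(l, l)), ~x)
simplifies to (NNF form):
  True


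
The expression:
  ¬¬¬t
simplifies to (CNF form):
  ¬t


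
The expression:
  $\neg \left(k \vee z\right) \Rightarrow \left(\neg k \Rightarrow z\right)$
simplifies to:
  $k \vee z$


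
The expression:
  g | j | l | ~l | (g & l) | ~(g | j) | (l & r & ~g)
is always true.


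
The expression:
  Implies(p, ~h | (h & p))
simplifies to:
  True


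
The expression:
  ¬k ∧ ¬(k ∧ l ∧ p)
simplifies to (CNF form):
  ¬k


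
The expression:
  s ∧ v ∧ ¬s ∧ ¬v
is never true.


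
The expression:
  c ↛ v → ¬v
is always true.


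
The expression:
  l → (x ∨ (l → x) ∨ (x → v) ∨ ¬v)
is always true.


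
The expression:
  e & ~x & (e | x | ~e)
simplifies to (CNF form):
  e & ~x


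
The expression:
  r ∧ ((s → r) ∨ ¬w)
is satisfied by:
  {r: True}


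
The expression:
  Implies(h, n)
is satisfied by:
  {n: True, h: False}
  {h: False, n: False}
  {h: True, n: True}


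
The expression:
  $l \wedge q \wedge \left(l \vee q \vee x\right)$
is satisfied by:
  {q: True, l: True}


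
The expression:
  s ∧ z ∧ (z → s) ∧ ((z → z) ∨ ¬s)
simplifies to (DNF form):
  s ∧ z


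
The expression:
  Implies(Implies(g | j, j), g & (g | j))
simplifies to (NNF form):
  g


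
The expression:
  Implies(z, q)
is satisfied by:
  {q: True, z: False}
  {z: False, q: False}
  {z: True, q: True}


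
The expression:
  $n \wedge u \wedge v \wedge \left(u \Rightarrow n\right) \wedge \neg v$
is never true.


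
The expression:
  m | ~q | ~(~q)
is always true.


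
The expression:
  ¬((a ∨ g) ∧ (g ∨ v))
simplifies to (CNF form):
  ¬g ∧ (¬a ∨ ¬v)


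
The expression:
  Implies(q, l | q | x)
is always true.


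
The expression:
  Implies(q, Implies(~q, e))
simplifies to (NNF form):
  True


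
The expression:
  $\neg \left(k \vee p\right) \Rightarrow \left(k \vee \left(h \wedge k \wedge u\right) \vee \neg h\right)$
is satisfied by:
  {k: True, p: True, h: False}
  {k: True, h: False, p: False}
  {p: True, h: False, k: False}
  {p: False, h: False, k: False}
  {k: True, p: True, h: True}
  {k: True, h: True, p: False}
  {p: True, h: True, k: False}


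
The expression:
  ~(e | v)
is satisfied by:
  {v: False, e: False}


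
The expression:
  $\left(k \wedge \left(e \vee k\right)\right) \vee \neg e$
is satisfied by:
  {k: True, e: False}
  {e: False, k: False}
  {e: True, k: True}


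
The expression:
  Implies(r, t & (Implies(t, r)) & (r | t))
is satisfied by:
  {t: True, r: False}
  {r: False, t: False}
  {r: True, t: True}


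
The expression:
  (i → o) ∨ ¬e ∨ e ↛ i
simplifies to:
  o ∨ ¬e ∨ ¬i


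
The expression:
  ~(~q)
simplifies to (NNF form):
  q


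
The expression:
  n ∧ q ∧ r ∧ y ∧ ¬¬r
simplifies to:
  n ∧ q ∧ r ∧ y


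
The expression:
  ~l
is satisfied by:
  {l: False}


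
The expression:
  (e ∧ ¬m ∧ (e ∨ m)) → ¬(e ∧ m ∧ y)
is always true.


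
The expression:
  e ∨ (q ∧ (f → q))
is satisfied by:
  {q: True, e: True}
  {q: True, e: False}
  {e: True, q: False}


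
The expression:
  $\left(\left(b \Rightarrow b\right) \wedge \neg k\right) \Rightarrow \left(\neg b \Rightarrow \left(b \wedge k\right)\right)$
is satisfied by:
  {b: True, k: True}
  {b: True, k: False}
  {k: True, b: False}


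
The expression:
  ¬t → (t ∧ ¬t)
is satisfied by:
  {t: True}


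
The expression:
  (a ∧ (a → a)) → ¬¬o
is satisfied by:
  {o: True, a: False}
  {a: False, o: False}
  {a: True, o: True}


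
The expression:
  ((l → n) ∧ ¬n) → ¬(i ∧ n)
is always true.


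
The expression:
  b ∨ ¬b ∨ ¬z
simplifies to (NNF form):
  True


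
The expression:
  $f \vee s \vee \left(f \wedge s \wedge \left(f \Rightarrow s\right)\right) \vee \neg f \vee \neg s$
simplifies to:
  $\text{True}$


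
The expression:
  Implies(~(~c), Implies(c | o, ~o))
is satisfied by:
  {c: False, o: False}
  {o: True, c: False}
  {c: True, o: False}


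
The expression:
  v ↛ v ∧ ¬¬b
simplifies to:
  False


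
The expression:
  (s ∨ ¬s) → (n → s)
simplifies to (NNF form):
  s ∨ ¬n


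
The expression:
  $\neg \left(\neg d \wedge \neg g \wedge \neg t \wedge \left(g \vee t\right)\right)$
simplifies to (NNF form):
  $\text{True}$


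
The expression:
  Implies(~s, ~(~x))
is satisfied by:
  {x: True, s: True}
  {x: True, s: False}
  {s: True, x: False}


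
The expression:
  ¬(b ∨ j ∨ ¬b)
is never true.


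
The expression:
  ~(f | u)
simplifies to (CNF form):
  ~f & ~u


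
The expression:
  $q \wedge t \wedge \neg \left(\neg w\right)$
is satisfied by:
  {t: True, w: True, q: True}


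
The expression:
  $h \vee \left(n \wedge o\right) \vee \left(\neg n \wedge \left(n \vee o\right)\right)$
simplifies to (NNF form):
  $h \vee o$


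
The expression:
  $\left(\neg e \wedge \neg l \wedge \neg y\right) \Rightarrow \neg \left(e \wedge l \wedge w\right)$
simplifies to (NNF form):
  $\text{True}$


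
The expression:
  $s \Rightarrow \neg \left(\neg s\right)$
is always true.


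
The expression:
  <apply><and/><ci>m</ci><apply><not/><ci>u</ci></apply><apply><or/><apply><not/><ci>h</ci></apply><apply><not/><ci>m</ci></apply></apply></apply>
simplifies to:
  <apply><and/><ci>m</ci><apply><not/><ci>h</ci></apply><apply><not/><ci>u</ci></apply></apply>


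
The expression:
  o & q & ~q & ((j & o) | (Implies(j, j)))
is never true.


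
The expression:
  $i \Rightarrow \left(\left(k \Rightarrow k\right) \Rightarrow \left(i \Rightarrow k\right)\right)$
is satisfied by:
  {k: True, i: False}
  {i: False, k: False}
  {i: True, k: True}


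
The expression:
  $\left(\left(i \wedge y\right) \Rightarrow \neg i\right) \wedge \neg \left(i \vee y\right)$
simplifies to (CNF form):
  $\neg i \wedge \neg y$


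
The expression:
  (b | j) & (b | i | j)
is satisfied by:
  {b: True, j: True}
  {b: True, j: False}
  {j: True, b: False}


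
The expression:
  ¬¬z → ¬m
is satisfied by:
  {m: False, z: False}
  {z: True, m: False}
  {m: True, z: False}


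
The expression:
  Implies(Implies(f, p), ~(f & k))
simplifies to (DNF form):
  ~f | ~k | ~p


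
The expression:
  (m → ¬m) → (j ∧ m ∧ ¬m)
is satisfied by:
  {m: True}


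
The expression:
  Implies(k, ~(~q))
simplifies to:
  q | ~k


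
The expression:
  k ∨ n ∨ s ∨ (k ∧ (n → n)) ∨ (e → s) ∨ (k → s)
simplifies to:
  True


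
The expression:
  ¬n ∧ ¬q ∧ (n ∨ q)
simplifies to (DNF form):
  False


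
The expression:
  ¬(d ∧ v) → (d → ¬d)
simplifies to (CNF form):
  v ∨ ¬d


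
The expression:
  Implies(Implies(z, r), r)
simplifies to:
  r | z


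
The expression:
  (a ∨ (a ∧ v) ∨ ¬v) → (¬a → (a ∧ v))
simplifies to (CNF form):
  a ∨ v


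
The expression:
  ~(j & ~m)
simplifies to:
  m | ~j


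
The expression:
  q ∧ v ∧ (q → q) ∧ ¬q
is never true.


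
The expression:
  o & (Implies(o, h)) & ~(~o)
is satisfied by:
  {h: True, o: True}


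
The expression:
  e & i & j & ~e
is never true.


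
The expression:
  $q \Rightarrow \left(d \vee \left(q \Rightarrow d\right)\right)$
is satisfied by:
  {d: True, q: False}
  {q: False, d: False}
  {q: True, d: True}


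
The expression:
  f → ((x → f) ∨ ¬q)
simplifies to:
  True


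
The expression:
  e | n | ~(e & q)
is always true.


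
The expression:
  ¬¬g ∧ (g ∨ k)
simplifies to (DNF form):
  g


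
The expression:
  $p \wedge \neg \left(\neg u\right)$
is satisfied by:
  {p: True, u: True}


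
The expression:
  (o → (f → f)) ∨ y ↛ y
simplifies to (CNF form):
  True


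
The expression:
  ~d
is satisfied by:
  {d: False}


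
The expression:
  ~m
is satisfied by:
  {m: False}


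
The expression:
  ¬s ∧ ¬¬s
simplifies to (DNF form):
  False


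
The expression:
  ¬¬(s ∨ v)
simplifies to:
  s ∨ v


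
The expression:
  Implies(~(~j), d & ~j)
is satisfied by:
  {j: False}


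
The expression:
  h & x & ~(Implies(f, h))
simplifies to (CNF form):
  False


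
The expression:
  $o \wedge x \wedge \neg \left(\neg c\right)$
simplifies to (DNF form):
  $c \wedge o \wedge x$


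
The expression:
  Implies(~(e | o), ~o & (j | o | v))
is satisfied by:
  {o: True, v: True, e: True, j: True}
  {o: True, v: True, e: True, j: False}
  {o: True, v: True, j: True, e: False}
  {o: True, v: True, j: False, e: False}
  {o: True, e: True, j: True, v: False}
  {o: True, e: True, j: False, v: False}
  {o: True, e: False, j: True, v: False}
  {o: True, e: False, j: False, v: False}
  {v: True, e: True, j: True, o: False}
  {v: True, e: True, j: False, o: False}
  {v: True, j: True, e: False, o: False}
  {v: True, j: False, e: False, o: False}
  {e: True, j: True, v: False, o: False}
  {e: True, v: False, j: False, o: False}
  {j: True, v: False, e: False, o: False}


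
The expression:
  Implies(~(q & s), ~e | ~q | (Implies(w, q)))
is always true.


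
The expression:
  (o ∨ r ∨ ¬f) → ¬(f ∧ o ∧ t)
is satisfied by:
  {o: False, t: False, f: False}
  {f: True, o: False, t: False}
  {t: True, o: False, f: False}
  {f: True, t: True, o: False}
  {o: True, f: False, t: False}
  {f: True, o: True, t: False}
  {t: True, o: True, f: False}


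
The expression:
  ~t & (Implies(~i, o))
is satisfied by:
  {i: True, o: True, t: False}
  {i: True, t: False, o: False}
  {o: True, t: False, i: False}


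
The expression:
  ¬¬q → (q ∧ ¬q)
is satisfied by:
  {q: False}


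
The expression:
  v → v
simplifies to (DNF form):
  True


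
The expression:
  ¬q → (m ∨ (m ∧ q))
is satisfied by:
  {q: True, m: True}
  {q: True, m: False}
  {m: True, q: False}


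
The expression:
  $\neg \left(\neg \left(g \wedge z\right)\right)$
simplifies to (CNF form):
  $g \wedge z$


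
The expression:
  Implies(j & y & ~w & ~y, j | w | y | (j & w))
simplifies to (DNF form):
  True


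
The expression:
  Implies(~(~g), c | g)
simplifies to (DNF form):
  True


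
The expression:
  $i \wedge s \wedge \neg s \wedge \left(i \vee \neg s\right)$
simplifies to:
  $\text{False}$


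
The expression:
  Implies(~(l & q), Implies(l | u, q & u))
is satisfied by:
  {q: True, l: False, u: False}
  {q: True, u: True, l: False}
  {q: True, l: True, u: False}
  {q: True, u: True, l: True}
  {u: False, l: False, q: False}


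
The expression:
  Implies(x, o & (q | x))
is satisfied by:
  {o: True, x: False}
  {x: False, o: False}
  {x: True, o: True}


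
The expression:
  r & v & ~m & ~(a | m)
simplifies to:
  r & v & ~a & ~m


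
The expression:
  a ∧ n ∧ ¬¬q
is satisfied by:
  {a: True, q: True, n: True}


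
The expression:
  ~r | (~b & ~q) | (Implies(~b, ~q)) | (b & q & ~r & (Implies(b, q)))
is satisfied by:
  {b: True, q: False, r: False}
  {q: False, r: False, b: False}
  {r: True, b: True, q: False}
  {r: True, q: False, b: False}
  {b: True, q: True, r: False}
  {q: True, b: False, r: False}
  {r: True, q: True, b: True}


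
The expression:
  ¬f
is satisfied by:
  {f: False}


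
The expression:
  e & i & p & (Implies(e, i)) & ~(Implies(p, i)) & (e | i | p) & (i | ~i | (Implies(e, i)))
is never true.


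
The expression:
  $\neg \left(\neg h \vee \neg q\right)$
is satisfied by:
  {h: True, q: True}


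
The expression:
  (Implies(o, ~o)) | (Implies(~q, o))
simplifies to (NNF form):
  True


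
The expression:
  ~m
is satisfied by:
  {m: False}


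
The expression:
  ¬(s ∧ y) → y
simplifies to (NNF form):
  y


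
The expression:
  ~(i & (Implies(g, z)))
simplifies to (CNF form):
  (g | ~i) & (~i | ~z)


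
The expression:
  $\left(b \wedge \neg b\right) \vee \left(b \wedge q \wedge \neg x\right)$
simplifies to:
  $b \wedge q \wedge \neg x$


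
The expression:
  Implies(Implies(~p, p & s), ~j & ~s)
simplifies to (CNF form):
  (~j | ~p) & (~p | ~s)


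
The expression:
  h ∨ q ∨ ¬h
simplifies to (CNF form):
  True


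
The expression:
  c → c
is always true.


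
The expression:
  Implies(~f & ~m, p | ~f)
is always true.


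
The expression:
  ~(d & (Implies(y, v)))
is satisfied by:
  {y: True, d: False, v: False}
  {y: False, d: False, v: False}
  {v: True, y: True, d: False}
  {v: True, y: False, d: False}
  {d: True, y: True, v: False}


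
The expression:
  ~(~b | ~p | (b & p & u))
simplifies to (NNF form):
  b & p & ~u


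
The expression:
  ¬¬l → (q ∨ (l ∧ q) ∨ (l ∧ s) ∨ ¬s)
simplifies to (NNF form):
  True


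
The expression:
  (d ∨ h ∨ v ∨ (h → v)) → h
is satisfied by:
  {h: True}


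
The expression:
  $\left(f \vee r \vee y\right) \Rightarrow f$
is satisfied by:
  {f: True, y: False, r: False}
  {r: True, f: True, y: False}
  {f: True, y: True, r: False}
  {r: True, f: True, y: True}
  {r: False, y: False, f: False}


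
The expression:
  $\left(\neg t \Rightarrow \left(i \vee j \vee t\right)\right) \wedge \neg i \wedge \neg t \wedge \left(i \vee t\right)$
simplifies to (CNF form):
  $\text{False}$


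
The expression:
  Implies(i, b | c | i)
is always true.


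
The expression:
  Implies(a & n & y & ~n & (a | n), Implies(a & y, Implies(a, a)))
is always true.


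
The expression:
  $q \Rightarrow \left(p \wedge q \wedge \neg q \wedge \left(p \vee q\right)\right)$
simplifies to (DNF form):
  $\neg q$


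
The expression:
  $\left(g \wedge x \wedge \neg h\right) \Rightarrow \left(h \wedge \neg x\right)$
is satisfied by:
  {h: True, g: False, x: False}
  {g: False, x: False, h: False}
  {x: True, h: True, g: False}
  {x: True, g: False, h: False}
  {h: True, g: True, x: False}
  {g: True, h: False, x: False}
  {x: True, g: True, h: True}


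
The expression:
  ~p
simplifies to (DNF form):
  ~p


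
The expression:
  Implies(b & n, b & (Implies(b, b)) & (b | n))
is always true.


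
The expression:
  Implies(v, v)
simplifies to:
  True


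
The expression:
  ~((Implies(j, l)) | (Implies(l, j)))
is never true.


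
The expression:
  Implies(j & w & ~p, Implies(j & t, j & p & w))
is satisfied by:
  {p: True, w: False, t: False, j: False}
  {j: False, w: False, p: False, t: False}
  {j: True, p: True, w: False, t: False}
  {j: True, w: False, p: False, t: False}
  {t: True, p: True, j: False, w: False}
  {t: True, j: False, w: False, p: False}
  {t: True, j: True, p: True, w: False}
  {t: True, j: True, w: False, p: False}
  {p: True, w: True, t: False, j: False}
  {w: True, t: False, p: False, j: False}
  {j: True, w: True, p: True, t: False}
  {j: True, w: True, t: False, p: False}
  {p: True, w: True, t: True, j: False}
  {w: True, t: True, j: False, p: False}
  {j: True, w: True, t: True, p: True}


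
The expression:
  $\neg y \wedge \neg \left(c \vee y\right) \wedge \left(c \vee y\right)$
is never true.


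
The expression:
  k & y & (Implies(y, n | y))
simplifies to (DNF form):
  k & y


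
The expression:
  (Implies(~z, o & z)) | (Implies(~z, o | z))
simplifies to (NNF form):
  o | z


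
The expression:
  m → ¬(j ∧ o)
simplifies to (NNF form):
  ¬j ∨ ¬m ∨ ¬o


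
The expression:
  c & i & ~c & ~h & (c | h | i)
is never true.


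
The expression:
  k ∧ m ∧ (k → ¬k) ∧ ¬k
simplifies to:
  False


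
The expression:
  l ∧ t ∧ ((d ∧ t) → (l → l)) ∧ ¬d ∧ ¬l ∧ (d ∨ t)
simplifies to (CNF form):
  False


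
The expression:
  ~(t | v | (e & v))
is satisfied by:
  {v: False, t: False}


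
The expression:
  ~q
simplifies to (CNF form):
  ~q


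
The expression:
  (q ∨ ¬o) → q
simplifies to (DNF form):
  o ∨ q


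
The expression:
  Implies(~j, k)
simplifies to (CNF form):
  j | k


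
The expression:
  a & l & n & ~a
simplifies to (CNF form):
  False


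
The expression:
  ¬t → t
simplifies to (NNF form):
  t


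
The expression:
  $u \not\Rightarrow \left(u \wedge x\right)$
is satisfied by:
  {u: True, x: False}


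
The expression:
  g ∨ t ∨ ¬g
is always true.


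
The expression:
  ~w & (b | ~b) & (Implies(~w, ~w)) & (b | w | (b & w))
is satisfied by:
  {b: True, w: False}


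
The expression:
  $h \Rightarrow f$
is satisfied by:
  {f: True, h: False}
  {h: False, f: False}
  {h: True, f: True}


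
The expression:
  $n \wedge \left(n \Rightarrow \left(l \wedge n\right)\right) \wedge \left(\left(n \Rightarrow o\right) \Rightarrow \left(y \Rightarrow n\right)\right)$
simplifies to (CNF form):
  $l \wedge n$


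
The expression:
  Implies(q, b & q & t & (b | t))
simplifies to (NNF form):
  ~q | (b & t)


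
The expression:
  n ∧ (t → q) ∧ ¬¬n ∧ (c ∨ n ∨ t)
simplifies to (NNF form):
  n ∧ (q ∨ ¬t)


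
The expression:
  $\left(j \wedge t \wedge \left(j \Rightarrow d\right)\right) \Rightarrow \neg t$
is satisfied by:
  {t: False, d: False, j: False}
  {j: True, t: False, d: False}
  {d: True, t: False, j: False}
  {j: True, d: True, t: False}
  {t: True, j: False, d: False}
  {j: True, t: True, d: False}
  {d: True, t: True, j: False}


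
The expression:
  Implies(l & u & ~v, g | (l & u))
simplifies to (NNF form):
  True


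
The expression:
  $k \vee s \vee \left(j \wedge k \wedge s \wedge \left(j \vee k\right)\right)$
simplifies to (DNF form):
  $k \vee s$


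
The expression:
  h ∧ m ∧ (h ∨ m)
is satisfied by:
  {h: True, m: True}


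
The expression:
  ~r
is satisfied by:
  {r: False}


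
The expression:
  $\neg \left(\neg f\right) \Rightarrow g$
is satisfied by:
  {g: True, f: False}
  {f: False, g: False}
  {f: True, g: True}


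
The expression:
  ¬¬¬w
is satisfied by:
  {w: False}


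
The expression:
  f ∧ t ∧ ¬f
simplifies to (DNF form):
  False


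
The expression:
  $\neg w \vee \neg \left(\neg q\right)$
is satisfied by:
  {q: True, w: False}
  {w: False, q: False}
  {w: True, q: True}


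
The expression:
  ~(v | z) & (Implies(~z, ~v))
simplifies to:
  ~v & ~z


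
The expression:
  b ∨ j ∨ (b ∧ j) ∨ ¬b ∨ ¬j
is always true.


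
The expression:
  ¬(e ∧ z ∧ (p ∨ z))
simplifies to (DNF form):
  ¬e ∨ ¬z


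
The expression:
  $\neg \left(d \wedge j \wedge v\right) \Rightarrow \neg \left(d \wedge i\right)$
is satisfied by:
  {v: True, j: True, d: False, i: False}
  {v: True, j: False, d: False, i: False}
  {j: True, i: False, v: False, d: False}
  {i: False, j: False, v: False, d: False}
  {i: True, v: True, j: True, d: False}
  {i: True, v: True, j: False, d: False}
  {i: True, j: True, v: False, d: False}
  {i: True, j: False, v: False, d: False}
  {d: True, v: True, j: True, i: False}
  {d: True, v: True, j: False, i: False}
  {d: True, j: True, v: False, i: False}
  {d: True, j: False, v: False, i: False}
  {i: True, d: True, v: True, j: True}


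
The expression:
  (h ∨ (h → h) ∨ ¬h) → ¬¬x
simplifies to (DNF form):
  x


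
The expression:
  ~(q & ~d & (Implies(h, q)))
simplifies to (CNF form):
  d | ~q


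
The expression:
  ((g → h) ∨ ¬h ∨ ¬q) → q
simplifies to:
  q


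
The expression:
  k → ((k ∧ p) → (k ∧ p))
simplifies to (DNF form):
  True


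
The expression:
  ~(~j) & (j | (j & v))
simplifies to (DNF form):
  j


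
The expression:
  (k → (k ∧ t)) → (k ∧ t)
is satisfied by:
  {k: True}


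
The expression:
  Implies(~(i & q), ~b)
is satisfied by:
  {i: True, q: True, b: False}
  {i: True, q: False, b: False}
  {q: True, i: False, b: False}
  {i: False, q: False, b: False}
  {i: True, b: True, q: True}


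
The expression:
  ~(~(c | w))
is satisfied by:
  {c: True, w: True}
  {c: True, w: False}
  {w: True, c: False}


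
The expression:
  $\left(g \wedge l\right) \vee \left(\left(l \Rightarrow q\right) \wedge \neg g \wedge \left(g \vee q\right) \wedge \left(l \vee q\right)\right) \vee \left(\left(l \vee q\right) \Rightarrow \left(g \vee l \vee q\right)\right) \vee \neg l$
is always true.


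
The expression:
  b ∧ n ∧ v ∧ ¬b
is never true.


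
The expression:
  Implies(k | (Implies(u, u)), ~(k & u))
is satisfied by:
  {u: False, k: False}
  {k: True, u: False}
  {u: True, k: False}


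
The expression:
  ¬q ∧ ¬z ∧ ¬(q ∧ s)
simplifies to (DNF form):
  ¬q ∧ ¬z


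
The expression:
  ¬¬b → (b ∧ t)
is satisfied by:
  {t: True, b: False}
  {b: False, t: False}
  {b: True, t: True}


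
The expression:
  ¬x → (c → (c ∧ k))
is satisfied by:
  {x: True, k: True, c: False}
  {x: True, c: False, k: False}
  {k: True, c: False, x: False}
  {k: False, c: False, x: False}
  {x: True, k: True, c: True}
  {x: True, c: True, k: False}
  {k: True, c: True, x: False}


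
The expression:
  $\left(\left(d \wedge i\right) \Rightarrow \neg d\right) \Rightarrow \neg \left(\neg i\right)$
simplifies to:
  $i$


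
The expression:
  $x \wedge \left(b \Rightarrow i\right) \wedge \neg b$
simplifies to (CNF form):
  $x \wedge \neg b$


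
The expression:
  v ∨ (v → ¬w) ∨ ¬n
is always true.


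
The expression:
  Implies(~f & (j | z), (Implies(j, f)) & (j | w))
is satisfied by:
  {w: True, f: True, z: False, j: False}
  {f: True, w: False, z: False, j: False}
  {w: True, f: True, z: True, j: False}
  {f: True, z: True, w: False, j: False}
  {j: True, f: True, w: True, z: False}
  {j: True, f: True, w: False, z: False}
  {j: True, w: True, f: True, z: True}
  {j: True, f: True, z: True, w: False}
  {w: True, j: False, z: False, f: False}
  {j: False, z: False, f: False, w: False}
  {w: True, z: True, j: False, f: False}


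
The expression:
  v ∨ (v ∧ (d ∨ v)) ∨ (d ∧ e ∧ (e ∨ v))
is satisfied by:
  {v: True, e: True, d: True}
  {v: True, e: True, d: False}
  {v: True, d: True, e: False}
  {v: True, d: False, e: False}
  {e: True, d: True, v: False}


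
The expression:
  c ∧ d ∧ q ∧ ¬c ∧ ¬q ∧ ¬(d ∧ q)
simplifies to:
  False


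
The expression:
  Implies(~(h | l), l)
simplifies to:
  h | l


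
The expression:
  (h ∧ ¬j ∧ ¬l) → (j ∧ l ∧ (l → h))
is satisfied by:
  {l: True, j: True, h: False}
  {l: True, j: False, h: False}
  {j: True, l: False, h: False}
  {l: False, j: False, h: False}
  {h: True, l: True, j: True}
  {h: True, l: True, j: False}
  {h: True, j: True, l: False}


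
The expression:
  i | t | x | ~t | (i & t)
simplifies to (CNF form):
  True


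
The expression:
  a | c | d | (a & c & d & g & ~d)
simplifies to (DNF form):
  a | c | d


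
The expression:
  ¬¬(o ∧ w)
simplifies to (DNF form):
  o ∧ w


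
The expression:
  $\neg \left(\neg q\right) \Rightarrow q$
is always true.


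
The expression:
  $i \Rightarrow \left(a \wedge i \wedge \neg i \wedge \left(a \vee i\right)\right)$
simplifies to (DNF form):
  $\neg i$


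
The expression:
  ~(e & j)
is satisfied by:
  {e: False, j: False}
  {j: True, e: False}
  {e: True, j: False}


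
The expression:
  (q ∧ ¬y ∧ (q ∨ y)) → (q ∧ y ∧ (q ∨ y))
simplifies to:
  y ∨ ¬q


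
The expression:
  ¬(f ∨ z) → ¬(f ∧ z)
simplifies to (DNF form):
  True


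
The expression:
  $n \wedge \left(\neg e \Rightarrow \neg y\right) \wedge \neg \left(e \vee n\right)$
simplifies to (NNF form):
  $\text{False}$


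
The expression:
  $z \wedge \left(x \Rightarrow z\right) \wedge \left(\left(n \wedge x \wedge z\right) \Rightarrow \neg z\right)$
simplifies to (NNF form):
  $z \wedge \left(\neg n \vee \neg x\right)$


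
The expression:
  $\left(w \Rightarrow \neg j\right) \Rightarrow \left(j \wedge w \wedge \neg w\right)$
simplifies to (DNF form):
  $j \wedge w$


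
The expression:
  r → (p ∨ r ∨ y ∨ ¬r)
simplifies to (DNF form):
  True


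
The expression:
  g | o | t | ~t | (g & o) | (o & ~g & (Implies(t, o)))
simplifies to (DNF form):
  True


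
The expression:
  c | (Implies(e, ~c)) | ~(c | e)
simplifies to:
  True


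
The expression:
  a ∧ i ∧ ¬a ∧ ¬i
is never true.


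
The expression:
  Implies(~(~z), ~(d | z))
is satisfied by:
  {z: False}


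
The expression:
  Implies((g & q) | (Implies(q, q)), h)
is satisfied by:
  {h: True}


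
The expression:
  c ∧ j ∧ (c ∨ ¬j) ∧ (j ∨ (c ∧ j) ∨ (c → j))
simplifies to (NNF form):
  c ∧ j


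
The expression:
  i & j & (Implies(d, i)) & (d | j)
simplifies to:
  i & j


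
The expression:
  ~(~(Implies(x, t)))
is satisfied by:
  {t: True, x: False}
  {x: False, t: False}
  {x: True, t: True}


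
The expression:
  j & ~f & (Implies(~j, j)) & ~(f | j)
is never true.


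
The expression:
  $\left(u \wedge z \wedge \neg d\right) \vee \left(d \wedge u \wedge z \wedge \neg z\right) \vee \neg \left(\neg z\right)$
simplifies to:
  $z$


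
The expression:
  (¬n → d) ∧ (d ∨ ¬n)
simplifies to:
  d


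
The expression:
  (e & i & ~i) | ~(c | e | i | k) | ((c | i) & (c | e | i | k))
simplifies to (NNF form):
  c | i | (~e & ~k)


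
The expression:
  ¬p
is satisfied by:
  {p: False}


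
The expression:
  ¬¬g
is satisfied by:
  {g: True}


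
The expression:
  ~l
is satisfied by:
  {l: False}


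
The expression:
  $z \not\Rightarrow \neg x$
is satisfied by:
  {z: True, x: True}


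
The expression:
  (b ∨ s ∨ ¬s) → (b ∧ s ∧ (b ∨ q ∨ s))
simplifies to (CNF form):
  b ∧ s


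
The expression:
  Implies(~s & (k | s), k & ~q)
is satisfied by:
  {s: True, k: False, q: False}
  {k: False, q: False, s: False}
  {s: True, q: True, k: False}
  {q: True, k: False, s: False}
  {s: True, k: True, q: False}
  {k: True, s: False, q: False}
  {s: True, q: True, k: True}


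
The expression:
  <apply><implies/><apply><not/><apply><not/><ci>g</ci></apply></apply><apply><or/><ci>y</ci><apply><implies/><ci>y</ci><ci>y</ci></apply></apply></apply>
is always true.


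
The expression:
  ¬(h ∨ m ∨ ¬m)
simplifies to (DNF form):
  False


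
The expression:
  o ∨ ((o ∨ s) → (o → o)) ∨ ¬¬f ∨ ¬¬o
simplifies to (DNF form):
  True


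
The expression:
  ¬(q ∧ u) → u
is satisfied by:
  {u: True}


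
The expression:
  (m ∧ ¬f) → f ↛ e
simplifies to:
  f ∨ ¬m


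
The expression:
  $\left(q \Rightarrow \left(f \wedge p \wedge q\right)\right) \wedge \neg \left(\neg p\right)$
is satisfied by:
  {f: True, p: True, q: False}
  {p: True, q: False, f: False}
  {q: True, f: True, p: True}


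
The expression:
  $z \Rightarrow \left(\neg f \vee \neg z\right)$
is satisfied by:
  {z: False, f: False}
  {f: True, z: False}
  {z: True, f: False}


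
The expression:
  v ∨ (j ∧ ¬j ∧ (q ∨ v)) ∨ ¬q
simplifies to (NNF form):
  v ∨ ¬q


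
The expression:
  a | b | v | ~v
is always true.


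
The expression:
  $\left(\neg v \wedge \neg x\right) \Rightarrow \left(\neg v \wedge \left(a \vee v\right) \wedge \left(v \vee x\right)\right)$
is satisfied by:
  {x: True, v: True}
  {x: True, v: False}
  {v: True, x: False}


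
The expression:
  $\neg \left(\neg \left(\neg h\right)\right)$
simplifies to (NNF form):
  $\neg h$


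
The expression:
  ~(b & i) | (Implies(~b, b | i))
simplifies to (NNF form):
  True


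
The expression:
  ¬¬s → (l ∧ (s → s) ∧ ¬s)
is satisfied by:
  {s: False}


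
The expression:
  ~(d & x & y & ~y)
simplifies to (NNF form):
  True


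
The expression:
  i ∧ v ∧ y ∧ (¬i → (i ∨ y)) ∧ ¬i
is never true.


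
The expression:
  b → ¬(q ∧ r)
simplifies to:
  ¬b ∨ ¬q ∨ ¬r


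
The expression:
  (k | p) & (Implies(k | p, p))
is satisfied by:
  {p: True}


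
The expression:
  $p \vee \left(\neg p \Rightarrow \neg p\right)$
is always true.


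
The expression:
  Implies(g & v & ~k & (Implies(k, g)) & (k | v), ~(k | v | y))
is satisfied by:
  {k: True, g: False, v: False}
  {g: False, v: False, k: False}
  {k: True, v: True, g: False}
  {v: True, g: False, k: False}
  {k: True, g: True, v: False}
  {g: True, k: False, v: False}
  {k: True, v: True, g: True}


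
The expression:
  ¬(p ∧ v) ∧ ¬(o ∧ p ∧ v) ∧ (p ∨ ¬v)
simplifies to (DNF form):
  ¬v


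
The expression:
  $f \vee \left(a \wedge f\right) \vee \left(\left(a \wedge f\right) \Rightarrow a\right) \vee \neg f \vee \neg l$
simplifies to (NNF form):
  $\text{True}$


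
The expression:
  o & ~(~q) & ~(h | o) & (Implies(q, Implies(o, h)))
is never true.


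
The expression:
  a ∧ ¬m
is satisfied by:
  {a: True, m: False}


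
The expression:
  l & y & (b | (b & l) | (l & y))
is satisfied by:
  {y: True, l: True}


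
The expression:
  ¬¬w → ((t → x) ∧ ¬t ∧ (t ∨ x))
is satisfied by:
  {x: True, t: False, w: False}
  {t: False, w: False, x: False}
  {x: True, t: True, w: False}
  {t: True, x: False, w: False}
  {w: True, x: True, t: False}


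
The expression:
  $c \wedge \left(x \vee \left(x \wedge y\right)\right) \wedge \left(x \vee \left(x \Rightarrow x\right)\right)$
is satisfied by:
  {c: True, x: True}


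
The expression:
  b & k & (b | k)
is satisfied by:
  {b: True, k: True}


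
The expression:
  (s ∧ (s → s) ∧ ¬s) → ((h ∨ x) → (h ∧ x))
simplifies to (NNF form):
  True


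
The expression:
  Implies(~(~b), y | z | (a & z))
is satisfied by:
  {y: True, z: True, b: False}
  {y: True, z: False, b: False}
  {z: True, y: False, b: False}
  {y: False, z: False, b: False}
  {y: True, b: True, z: True}
  {y: True, b: True, z: False}
  {b: True, z: True, y: False}


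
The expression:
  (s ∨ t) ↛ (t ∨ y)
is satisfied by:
  {s: True, y: False, t: False}


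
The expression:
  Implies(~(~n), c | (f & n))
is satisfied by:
  {c: True, f: True, n: False}
  {c: True, f: False, n: False}
  {f: True, c: False, n: False}
  {c: False, f: False, n: False}
  {n: True, c: True, f: True}
  {n: True, c: True, f: False}
  {n: True, f: True, c: False}


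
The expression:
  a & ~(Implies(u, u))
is never true.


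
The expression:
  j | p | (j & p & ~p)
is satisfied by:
  {p: True, j: True}
  {p: True, j: False}
  {j: True, p: False}


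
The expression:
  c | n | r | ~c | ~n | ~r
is always true.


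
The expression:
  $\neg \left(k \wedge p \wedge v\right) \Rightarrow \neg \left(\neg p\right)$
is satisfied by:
  {p: True}


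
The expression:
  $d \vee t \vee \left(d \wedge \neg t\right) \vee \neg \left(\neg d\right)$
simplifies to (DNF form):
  $d \vee t$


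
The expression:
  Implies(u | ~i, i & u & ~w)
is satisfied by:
  {i: True, w: False, u: False}
  {i: True, u: True, w: False}
  {i: True, w: True, u: False}


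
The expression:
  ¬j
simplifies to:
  ¬j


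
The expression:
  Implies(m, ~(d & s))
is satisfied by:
  {s: False, m: False, d: False}
  {d: True, s: False, m: False}
  {m: True, s: False, d: False}
  {d: True, m: True, s: False}
  {s: True, d: False, m: False}
  {d: True, s: True, m: False}
  {m: True, s: True, d: False}


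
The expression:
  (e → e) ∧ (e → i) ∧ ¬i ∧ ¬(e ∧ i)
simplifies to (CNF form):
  ¬e ∧ ¬i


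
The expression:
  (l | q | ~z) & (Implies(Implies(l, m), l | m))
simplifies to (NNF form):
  l | (m & q) | (m & ~z)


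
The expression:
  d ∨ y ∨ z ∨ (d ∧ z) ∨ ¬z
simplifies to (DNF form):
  True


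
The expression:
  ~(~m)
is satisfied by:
  {m: True}


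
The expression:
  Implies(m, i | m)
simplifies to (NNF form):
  True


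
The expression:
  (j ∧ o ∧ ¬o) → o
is always true.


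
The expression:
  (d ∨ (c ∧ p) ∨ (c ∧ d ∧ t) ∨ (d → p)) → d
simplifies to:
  d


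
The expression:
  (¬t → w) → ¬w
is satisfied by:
  {w: False}


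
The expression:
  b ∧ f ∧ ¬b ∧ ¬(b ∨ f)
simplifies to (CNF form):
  False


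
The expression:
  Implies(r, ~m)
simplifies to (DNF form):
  ~m | ~r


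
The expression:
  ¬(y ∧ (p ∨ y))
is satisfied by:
  {y: False}


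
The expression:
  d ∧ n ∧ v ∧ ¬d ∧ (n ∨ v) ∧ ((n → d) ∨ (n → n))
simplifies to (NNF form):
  False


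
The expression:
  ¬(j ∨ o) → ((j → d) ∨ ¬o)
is always true.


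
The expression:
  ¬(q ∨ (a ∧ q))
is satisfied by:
  {q: False}


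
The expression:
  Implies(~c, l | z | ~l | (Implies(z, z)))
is always true.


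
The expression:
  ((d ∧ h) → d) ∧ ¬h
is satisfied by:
  {h: False}


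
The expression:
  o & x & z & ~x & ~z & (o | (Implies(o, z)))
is never true.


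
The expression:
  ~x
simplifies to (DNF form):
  ~x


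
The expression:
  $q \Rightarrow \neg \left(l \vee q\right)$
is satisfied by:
  {q: False}


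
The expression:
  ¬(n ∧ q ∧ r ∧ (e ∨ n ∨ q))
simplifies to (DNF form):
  ¬n ∨ ¬q ∨ ¬r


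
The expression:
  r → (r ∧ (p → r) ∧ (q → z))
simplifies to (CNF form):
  z ∨ ¬q ∨ ¬r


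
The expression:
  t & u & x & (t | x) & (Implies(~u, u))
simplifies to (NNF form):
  t & u & x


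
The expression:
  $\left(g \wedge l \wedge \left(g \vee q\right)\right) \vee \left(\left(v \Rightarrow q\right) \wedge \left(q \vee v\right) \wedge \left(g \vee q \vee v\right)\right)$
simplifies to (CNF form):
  $\left(g \vee q\right) \wedge \left(l \vee q\right)$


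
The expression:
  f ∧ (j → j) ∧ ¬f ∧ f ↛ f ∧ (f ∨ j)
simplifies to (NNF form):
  False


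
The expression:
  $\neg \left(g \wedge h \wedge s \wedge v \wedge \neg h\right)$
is always true.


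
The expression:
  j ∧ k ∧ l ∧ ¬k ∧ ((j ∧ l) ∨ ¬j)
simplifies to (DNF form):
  False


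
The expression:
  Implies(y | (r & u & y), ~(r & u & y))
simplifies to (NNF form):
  ~r | ~u | ~y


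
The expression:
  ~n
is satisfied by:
  {n: False}


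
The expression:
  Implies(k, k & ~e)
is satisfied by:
  {k: False, e: False}
  {e: True, k: False}
  {k: True, e: False}


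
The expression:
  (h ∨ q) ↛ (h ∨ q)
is never true.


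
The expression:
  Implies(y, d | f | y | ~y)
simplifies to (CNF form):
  True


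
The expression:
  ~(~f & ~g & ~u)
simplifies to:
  f | g | u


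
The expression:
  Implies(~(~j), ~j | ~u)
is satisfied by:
  {u: False, j: False}
  {j: True, u: False}
  {u: True, j: False}


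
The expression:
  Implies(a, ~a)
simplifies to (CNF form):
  ~a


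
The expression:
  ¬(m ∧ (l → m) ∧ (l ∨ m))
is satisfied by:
  {m: False}


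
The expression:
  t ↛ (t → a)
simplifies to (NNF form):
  t ∧ ¬a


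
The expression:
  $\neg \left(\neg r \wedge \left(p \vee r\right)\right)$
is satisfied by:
  {r: True, p: False}
  {p: False, r: False}
  {p: True, r: True}


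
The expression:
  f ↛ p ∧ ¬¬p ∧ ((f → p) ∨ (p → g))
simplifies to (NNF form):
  False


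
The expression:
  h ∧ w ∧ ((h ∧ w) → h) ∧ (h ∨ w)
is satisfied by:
  {h: True, w: True}


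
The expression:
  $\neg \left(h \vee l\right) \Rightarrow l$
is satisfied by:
  {l: True, h: True}
  {l: True, h: False}
  {h: True, l: False}


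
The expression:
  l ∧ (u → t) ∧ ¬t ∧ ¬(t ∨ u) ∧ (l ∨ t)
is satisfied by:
  {l: True, u: False, t: False}


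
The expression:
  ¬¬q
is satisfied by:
  {q: True}


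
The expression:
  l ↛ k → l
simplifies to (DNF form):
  True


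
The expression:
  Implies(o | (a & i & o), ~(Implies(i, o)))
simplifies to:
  ~o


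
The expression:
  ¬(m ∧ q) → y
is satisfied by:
  {y: True, m: True, q: True}
  {y: True, m: True, q: False}
  {y: True, q: True, m: False}
  {y: True, q: False, m: False}
  {m: True, q: True, y: False}


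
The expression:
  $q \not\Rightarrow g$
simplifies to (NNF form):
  $q \wedge \neg g$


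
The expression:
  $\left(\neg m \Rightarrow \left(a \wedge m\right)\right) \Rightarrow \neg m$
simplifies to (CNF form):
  $\neg m$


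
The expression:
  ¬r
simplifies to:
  ¬r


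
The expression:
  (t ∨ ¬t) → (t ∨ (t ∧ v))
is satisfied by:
  {t: True}


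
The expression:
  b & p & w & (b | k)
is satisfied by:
  {p: True, w: True, b: True}


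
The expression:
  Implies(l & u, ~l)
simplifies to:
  ~l | ~u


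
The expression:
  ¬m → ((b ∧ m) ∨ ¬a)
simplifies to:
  m ∨ ¬a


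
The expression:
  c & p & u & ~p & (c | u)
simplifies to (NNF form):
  False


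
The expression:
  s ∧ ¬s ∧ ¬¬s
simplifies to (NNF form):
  False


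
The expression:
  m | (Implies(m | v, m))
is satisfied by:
  {m: True, v: False}
  {v: False, m: False}
  {v: True, m: True}


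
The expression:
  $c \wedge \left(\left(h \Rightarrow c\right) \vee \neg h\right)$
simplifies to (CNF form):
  $c$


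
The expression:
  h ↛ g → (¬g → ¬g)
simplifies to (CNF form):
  True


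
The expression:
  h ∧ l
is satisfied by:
  {h: True, l: True}


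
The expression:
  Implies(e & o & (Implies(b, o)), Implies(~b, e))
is always true.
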